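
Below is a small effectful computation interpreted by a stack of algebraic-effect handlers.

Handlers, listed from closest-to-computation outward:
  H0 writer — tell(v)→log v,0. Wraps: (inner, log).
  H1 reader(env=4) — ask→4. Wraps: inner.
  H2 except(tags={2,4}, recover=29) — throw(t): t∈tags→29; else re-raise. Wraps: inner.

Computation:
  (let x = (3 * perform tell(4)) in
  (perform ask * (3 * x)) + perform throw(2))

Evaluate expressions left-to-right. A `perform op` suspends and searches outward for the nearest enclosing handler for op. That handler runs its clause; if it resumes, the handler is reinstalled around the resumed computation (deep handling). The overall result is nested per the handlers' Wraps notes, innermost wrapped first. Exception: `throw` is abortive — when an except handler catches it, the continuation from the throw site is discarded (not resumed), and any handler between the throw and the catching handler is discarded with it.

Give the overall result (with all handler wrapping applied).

Answer: 29

Working:
tell(4) @ H0 ⇒ log+=4
ask @ H1 ⇒ 4
throw(2) @ H2 caught ⇒ 29
= 29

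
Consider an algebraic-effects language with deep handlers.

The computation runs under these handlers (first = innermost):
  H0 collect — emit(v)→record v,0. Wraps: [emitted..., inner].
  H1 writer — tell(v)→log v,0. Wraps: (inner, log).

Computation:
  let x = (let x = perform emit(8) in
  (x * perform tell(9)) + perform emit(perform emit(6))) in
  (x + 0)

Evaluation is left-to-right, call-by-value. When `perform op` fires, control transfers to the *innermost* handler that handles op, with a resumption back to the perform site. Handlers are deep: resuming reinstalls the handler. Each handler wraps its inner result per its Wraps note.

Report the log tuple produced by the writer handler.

Step-by-step:
emit(8) @ H0 ⇒ out+=8
tell(9) @ H1 ⇒ log+=9
emit(6) @ H0 ⇒ out+=6
emit(0) @ H0 ⇒ out+=0
H0 returns [8, 6, 0, 0]
H1 returns ([8, 6, 0, 0], (9))
= ([8, 6, 0, 0], (9))

Answer: (9)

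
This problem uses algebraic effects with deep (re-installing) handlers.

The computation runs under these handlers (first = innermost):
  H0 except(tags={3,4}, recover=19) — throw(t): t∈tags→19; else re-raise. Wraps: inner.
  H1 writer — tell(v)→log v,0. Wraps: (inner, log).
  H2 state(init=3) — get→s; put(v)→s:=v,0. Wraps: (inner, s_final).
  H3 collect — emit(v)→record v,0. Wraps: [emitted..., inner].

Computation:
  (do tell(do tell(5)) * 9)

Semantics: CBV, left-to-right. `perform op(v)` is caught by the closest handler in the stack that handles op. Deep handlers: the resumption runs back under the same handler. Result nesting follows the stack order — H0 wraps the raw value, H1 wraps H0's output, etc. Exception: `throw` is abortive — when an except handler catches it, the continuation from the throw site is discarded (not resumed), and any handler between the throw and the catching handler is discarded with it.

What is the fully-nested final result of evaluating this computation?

Answer: [((0, (5, 0)), 3)]

Step-by-step:
tell(5) @ H1 ⇒ log+=5
tell(0) @ H1 ⇒ log+=0
H0 returns 0
H1 returns (0, (5, 0))
H2 returns ((0, (5, 0)), 3)
H3 returns [((0, (5, 0)), 3)]
= [((0, (5, 0)), 3)]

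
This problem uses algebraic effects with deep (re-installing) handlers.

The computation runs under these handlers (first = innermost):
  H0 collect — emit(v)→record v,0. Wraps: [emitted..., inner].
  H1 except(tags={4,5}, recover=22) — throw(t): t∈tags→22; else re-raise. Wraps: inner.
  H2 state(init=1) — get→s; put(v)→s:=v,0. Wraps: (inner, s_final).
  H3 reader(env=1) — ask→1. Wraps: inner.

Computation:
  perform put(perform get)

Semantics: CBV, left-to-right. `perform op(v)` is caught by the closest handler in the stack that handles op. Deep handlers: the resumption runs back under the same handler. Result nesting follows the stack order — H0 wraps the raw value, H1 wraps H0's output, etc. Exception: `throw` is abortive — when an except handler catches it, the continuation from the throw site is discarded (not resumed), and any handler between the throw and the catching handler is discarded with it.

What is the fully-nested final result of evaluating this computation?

Answer: ([0], 1)

Working:
get @ H2 ⇒ 1
put(1) @ H2 ⇒ s:=1
H0 returns [0]
H1 returns [0]
H2 returns ([0], 1)
H3 returns ([0], 1)
= ([0], 1)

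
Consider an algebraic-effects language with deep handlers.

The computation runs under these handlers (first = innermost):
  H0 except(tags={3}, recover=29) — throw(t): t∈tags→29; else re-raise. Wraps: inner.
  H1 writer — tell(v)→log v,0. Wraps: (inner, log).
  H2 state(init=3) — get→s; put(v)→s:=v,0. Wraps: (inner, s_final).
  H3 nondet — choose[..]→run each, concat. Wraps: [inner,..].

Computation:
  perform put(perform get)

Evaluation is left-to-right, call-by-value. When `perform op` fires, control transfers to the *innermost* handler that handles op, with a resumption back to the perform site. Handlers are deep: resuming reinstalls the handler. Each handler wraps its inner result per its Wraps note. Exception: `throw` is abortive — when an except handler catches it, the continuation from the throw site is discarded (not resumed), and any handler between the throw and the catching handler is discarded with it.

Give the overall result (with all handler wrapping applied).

Evaluation trace:
get @ H2 ⇒ 3
put(3) @ H2 ⇒ s:=3
H0 returns 0
H1 returns (0, ())
H2 returns ((0, ()), 3)
H3 returns [((0, ()), 3)]
= [((0, ()), 3)]

Answer: [((0, ()), 3)]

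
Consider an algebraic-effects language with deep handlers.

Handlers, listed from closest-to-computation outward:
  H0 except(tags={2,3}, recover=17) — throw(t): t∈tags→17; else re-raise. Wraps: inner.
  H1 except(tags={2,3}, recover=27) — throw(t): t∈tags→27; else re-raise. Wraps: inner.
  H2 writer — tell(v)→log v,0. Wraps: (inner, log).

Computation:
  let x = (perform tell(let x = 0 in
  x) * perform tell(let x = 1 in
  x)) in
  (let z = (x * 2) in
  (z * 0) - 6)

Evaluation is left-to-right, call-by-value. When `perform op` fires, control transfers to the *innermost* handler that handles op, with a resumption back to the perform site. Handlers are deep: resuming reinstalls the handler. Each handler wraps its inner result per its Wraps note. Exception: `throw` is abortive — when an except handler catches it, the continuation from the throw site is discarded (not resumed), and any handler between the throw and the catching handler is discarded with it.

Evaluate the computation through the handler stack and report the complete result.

Step-by-step:
tell(0) @ H2 ⇒ log+=0
tell(1) @ H2 ⇒ log+=1
H0 returns -6
H1 returns -6
H2 returns (-6, (0, 1))
= (-6, (0, 1))

Answer: (-6, (0, 1))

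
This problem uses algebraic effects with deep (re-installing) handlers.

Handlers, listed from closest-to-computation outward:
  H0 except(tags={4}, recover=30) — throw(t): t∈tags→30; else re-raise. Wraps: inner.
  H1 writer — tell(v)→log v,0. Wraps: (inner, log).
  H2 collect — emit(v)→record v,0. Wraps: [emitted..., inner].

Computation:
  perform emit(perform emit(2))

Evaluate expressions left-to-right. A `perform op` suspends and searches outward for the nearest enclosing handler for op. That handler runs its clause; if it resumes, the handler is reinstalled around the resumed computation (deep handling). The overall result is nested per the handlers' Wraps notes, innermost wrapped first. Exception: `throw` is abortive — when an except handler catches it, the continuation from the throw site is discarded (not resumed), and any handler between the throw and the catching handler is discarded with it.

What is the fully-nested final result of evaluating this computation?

Answer: [2, 0, (0, ())]

Working:
emit(2) @ H2 ⇒ out+=2
emit(0) @ H2 ⇒ out+=0
H0 returns 0
H1 returns (0, ())
H2 returns [2, 0, (0, ())]
= [2, 0, (0, ())]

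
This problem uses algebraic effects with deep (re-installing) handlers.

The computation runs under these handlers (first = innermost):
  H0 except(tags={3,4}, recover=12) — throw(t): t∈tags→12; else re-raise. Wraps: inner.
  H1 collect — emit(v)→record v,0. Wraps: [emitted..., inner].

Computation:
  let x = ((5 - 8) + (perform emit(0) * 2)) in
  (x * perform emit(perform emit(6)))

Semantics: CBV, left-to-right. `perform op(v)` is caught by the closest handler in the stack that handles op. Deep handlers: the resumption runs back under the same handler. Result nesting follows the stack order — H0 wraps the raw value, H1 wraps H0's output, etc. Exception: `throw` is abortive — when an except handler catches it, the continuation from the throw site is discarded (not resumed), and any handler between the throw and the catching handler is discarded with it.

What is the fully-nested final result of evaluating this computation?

Answer: [0, 6, 0, 0]

Working:
emit(0) @ H1 ⇒ out+=0
emit(6) @ H1 ⇒ out+=6
emit(0) @ H1 ⇒ out+=0
H0 returns 0
H1 returns [0, 6, 0, 0]
= [0, 6, 0, 0]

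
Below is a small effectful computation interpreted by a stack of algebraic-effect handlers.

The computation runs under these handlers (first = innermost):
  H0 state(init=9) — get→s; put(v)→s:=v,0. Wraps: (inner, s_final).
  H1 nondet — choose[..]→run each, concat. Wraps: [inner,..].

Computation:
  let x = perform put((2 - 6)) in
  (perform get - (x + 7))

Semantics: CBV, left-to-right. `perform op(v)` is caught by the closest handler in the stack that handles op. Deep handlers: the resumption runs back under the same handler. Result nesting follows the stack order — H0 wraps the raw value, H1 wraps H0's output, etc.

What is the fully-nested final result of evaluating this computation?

Answer: [(-11, -4)]

Step-by-step:
put(-4) @ H0 ⇒ s:=-4
get @ H0 ⇒ -4
H0 returns (-11, -4)
H1 returns [(-11, -4)]
= [(-11, -4)]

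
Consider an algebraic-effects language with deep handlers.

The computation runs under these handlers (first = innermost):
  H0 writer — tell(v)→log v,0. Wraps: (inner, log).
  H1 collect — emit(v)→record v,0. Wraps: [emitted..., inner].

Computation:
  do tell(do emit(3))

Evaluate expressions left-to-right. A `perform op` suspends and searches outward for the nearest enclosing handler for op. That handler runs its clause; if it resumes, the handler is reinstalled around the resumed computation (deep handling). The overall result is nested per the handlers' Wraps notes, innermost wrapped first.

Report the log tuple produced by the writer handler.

Working:
emit(3) @ H1 ⇒ out+=3
tell(0) @ H0 ⇒ log+=0
H0 returns (0, (0))
H1 returns [3, (0, (0))]
= [3, (0, (0))]

Answer: (0)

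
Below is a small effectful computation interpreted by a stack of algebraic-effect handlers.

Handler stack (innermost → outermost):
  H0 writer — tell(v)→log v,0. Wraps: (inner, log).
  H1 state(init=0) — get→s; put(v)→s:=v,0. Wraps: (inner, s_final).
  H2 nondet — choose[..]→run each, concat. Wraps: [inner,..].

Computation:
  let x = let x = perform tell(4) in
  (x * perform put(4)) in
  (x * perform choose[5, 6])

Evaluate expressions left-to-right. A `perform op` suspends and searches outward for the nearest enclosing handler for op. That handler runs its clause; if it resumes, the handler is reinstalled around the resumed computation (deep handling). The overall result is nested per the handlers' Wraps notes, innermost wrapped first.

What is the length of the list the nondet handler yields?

Answer: 2

Step-by-step:
tell(4) @ H0 ⇒ log+=4
put(4) @ H1 ⇒ s:=4
choose[5, 6] @ H2
  branch[0] choose=5:
    H0 returns (0, (4))
    H1 returns ((0, (4)), 4)
    H2 returns [((0, (4)), 4)]
  branch[1] choose=6:
    H0 returns (0, (4))
    H1 returns ((0, (4)), 4)
    H2 returns [((0, (4)), 4)]
= [((0, (4)), 4), ((0, (4)), 4)]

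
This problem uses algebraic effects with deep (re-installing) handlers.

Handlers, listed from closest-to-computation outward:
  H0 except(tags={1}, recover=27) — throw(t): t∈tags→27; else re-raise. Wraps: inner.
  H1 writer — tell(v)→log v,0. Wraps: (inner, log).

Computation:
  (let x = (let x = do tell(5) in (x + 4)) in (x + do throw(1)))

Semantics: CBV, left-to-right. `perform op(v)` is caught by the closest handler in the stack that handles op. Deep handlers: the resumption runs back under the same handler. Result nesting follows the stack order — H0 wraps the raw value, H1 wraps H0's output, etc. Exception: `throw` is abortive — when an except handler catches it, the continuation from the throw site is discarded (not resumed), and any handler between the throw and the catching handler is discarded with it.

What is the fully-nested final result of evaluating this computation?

Answer: (27, (5))

Evaluation trace:
tell(5) @ H1 ⇒ log+=5
throw(1) @ H0 caught ⇒ 27
H1 returns (27, (5))
= (27, (5))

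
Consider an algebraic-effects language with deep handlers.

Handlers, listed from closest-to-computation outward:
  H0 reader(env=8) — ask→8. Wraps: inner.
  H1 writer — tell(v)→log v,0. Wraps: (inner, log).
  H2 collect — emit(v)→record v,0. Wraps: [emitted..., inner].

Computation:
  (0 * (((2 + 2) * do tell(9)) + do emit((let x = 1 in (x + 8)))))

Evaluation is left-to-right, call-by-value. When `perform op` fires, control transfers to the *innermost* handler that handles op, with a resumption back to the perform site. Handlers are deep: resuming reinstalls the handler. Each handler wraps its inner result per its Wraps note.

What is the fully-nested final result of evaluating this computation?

Answer: [9, (0, (9))]

Working:
tell(9) @ H1 ⇒ log+=9
emit(9) @ H2 ⇒ out+=9
H0 returns 0
H1 returns (0, (9))
H2 returns [9, (0, (9))]
= [9, (0, (9))]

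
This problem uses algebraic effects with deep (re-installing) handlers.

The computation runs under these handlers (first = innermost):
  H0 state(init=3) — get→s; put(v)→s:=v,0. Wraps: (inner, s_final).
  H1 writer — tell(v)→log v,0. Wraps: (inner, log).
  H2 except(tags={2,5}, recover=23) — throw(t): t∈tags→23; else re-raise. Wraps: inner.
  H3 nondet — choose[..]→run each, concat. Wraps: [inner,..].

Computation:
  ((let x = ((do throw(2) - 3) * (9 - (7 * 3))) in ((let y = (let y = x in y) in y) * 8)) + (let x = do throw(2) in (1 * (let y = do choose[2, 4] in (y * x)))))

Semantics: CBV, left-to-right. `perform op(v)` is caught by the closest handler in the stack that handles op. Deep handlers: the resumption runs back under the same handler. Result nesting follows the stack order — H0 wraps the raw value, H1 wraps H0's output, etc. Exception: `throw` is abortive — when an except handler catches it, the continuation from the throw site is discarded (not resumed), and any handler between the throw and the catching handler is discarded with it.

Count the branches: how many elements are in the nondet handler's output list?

Evaluation trace:
throw(2) @ H2 caught ⇒ 23
H3 returns [23]
= [23]

Answer: 1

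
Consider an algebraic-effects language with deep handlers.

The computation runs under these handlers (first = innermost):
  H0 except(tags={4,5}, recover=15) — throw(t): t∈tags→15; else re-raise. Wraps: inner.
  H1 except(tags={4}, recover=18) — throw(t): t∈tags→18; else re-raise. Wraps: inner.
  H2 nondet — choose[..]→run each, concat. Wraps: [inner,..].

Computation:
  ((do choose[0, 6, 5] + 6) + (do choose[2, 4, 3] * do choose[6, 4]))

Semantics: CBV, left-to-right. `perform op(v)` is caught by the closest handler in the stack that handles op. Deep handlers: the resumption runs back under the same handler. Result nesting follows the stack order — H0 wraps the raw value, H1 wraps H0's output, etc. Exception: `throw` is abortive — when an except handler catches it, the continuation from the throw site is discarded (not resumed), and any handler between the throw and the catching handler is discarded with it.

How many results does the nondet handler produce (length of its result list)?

Answer: 18

Step-by-step:
choose[0, 6, 5] @ H2
  branch[0] choose=0:
    choose[2, 4, 3] @ H2
      branch[0] choose=2:
        choose[6, 4] @ H2
          branch[0] choose=6:
            H0 returns 18
            H1 returns 18
            H2 returns [18]
          branch[1] choose=4:
            H0 returns 14
            H1 returns 14
            H2 returns [14]
      branch[1] choose=4:
        choose[6, 4] @ H2
          branch[0] choose=6:
            H0 returns 30
            H1 returns 30
            H2 returns [30]
          branch[1] choose=4:
            H0 returns 22
            H1 returns 22
            H2 returns [22]
      branch[2] choose=3:
        choose[6, 4] @ H2
          branch[0] choose=6:
            H0 returns 24
            H1 returns 24
            H2 returns [24]
          branch[1] choose=4:
            H0 returns 18
            H1 returns 18
            H2 returns [18]
  branch[1] choose=6:
    choose[2, 4, 3] @ H2
      branch[0] choose=2:
        choose[6, 4] @ H2
          branch[0] choose=6:
            H0 returns 24
            H1 returns 24
            H2 returns [24]
          branch[1] choose=4:
            H0 returns 20
            H1 returns 20
            H2 returns [20]
      branch[1] choose=4:
        choose[6, 4] @ H2
          branch[0] choose=6:
            H0 returns 36
            H1 returns 36
            H2 returns [36]
          branch[1] choose=4:
            H0 returns 28
            H1 returns 28
            H2 returns [28]
      branch[2] choose=3:
        choose[6, 4] @ H2
          branch[0] choose=6:
            H0 returns 30
            H1 returns 30
            H2 returns [30]
          branch[1] choose=4:
            H0 returns 24
            H1 returns 24
            H2 returns [24]
  branch[2] choose=5:
    choose[2, 4, 3] @ H2
      branch[0] choose=2:
        choose[6, 4] @ H2
          branch[0] choose=6:
            H0 returns 23
            H1 returns 23
            H2 returns [23]
          branch[1] choose=4:
            H0 returns 19
            H1 returns 19
            H2 returns [19]
      branch[1] choose=4:
        choose[6, 4] @ H2
          branch[0] choose=6:
            H0 returns 35
            H1 returns 35
            H2 returns [35]
          branch[1] choose=4:
            H0 returns 27
            H1 returns 27
            H2 returns [27]
      branch[2] choose=3:
        choose[6, 4] @ H2
          branch[0] choose=6:
            H0 returns 29
            H1 returns 29
            H2 returns [29]
          branch[1] choose=4:
            H0 returns 23
            H1 returns 23
            H2 returns [23]
= [18, 14, 30, 22, 24, 18, 24, 20, 36, 28, 30, 24, 23, 19, 35, 27, 29, 23]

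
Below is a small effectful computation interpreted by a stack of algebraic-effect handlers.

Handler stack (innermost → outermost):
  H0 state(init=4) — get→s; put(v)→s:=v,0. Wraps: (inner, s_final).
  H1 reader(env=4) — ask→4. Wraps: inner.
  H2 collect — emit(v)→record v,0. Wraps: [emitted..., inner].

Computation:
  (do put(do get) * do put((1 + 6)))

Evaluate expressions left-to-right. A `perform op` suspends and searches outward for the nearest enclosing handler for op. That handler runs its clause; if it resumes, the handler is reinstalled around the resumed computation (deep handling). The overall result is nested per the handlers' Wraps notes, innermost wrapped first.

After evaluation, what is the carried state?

Working:
get @ H0 ⇒ 4
put(4) @ H0 ⇒ s:=4
put(7) @ H0 ⇒ s:=7
H0 returns (0, 7)
H1 returns (0, 7)
H2 returns [(0, 7)]
= [(0, 7)]

Answer: 7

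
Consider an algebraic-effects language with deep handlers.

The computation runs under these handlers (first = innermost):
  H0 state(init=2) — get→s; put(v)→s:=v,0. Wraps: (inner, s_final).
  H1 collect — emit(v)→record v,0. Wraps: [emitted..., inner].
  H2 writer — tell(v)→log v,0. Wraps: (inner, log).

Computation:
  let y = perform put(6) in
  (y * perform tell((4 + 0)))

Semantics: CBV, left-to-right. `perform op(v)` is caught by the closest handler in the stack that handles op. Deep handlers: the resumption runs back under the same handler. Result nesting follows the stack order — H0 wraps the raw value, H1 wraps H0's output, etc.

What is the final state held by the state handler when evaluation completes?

Working:
put(6) @ H0 ⇒ s:=6
tell(4) @ H2 ⇒ log+=4
H0 returns (0, 6)
H1 returns [(0, 6)]
H2 returns ([(0, 6)], (4))
= ([(0, 6)], (4))

Answer: 6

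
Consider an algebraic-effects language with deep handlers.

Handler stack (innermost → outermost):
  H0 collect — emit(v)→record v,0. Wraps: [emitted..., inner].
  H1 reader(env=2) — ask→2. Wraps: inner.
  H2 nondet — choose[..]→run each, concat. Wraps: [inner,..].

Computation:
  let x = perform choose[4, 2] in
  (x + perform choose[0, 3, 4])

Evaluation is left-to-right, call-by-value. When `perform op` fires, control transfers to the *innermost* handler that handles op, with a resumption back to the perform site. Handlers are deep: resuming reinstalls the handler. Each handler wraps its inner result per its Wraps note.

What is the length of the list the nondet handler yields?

Answer: 6

Evaluation trace:
choose[4, 2] @ H2
  branch[0] choose=4:
    choose[0, 3, 4] @ H2
      branch[0] choose=0:
        H0 returns [4]
        H1 returns [4]
        H2 returns [[4]]
      branch[1] choose=3:
        H0 returns [7]
        H1 returns [7]
        H2 returns [[7]]
      branch[2] choose=4:
        H0 returns [8]
        H1 returns [8]
        H2 returns [[8]]
  branch[1] choose=2:
    choose[0, 3, 4] @ H2
      branch[0] choose=0:
        H0 returns [2]
        H1 returns [2]
        H2 returns [[2]]
      branch[1] choose=3:
        H0 returns [5]
        H1 returns [5]
        H2 returns [[5]]
      branch[2] choose=4:
        H0 returns [6]
        H1 returns [6]
        H2 returns [[6]]
= [[4], [7], [8], [2], [5], [6]]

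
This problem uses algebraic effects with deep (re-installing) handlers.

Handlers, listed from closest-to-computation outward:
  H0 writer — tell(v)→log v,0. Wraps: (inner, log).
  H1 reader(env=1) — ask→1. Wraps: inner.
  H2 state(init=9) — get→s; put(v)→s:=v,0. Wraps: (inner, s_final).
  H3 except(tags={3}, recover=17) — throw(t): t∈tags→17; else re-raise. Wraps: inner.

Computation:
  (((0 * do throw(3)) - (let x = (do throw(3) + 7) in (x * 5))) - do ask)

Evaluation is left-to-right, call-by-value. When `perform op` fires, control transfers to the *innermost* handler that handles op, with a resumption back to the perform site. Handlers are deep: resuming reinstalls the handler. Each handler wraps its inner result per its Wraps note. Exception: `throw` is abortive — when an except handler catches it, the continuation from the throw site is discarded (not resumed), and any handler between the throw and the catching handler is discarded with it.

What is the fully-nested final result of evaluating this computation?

Working:
throw(3) @ H3 caught ⇒ 17
= 17

Answer: 17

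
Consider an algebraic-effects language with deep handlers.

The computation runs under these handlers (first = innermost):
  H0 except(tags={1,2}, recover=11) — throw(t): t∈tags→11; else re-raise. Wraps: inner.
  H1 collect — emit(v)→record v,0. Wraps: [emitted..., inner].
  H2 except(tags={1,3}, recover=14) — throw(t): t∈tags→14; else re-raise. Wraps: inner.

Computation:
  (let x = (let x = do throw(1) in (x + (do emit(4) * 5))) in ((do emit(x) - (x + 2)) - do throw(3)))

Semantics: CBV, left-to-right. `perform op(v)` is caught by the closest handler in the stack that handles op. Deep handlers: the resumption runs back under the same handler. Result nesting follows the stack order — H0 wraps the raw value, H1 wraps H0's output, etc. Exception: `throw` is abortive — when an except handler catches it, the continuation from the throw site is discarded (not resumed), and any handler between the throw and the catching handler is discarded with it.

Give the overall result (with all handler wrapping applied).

Answer: [11]

Step-by-step:
throw(1) @ H0 caught ⇒ 11
H1 returns [11]
H2 returns [11]
= [11]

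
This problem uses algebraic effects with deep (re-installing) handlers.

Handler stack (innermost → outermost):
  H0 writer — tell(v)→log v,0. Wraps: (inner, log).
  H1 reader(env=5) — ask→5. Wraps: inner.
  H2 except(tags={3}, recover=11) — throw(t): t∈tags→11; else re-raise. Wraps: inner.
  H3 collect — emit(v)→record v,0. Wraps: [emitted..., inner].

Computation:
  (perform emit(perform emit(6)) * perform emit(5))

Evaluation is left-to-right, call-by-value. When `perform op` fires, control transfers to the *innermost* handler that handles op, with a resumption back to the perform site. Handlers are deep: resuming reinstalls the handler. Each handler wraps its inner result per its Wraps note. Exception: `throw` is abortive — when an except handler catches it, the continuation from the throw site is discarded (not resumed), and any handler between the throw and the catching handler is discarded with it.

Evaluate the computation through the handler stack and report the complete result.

Working:
emit(6) @ H3 ⇒ out+=6
emit(0) @ H3 ⇒ out+=0
emit(5) @ H3 ⇒ out+=5
H0 returns (0, ())
H1 returns (0, ())
H2 returns (0, ())
H3 returns [6, 0, 5, (0, ())]
= [6, 0, 5, (0, ())]

Answer: [6, 0, 5, (0, ())]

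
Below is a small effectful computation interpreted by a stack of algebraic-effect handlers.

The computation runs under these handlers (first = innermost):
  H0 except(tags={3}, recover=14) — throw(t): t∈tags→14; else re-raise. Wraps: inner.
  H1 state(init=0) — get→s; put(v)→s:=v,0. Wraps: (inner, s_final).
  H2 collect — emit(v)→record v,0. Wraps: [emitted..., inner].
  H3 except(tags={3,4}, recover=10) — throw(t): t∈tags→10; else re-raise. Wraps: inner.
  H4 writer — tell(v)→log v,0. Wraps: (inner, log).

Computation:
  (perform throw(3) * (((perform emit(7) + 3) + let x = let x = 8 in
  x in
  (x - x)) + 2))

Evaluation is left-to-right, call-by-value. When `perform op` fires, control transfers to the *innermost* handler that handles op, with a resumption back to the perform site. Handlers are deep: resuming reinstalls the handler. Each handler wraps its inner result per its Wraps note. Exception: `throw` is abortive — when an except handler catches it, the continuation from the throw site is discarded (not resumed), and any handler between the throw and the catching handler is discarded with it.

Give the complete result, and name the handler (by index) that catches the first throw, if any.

Working:
throw(3) @ H0 caught ⇒ 14
H1 returns (14, 0)
H2 returns [(14, 0)]
H3 returns [(14, 0)]
H4 returns ([(14, 0)], ())
= ([(14, 0)], ())

Answer: ([(14, 0)], ()) ; first throw caught by: H0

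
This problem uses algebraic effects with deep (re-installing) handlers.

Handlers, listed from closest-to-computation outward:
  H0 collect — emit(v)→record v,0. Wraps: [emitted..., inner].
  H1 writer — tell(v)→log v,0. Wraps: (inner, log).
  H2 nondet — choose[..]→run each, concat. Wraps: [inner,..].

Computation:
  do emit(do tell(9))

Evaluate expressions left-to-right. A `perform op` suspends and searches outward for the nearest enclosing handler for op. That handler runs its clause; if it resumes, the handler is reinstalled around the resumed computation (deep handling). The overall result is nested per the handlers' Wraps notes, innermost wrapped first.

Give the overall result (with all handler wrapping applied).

Answer: [([0, 0], (9))]

Working:
tell(9) @ H1 ⇒ log+=9
emit(0) @ H0 ⇒ out+=0
H0 returns [0, 0]
H1 returns ([0, 0], (9))
H2 returns [([0, 0], (9))]
= [([0, 0], (9))]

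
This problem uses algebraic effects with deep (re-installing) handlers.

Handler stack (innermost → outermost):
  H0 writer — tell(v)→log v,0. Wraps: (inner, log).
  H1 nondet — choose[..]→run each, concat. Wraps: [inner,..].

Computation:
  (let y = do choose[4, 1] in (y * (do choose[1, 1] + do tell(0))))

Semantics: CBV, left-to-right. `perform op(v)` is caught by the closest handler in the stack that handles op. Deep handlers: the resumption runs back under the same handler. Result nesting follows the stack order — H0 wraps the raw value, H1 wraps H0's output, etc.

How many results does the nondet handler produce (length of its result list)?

Step-by-step:
choose[4, 1] @ H1
  branch[0] choose=4:
    choose[1, 1] @ H1
      branch[0] choose=1:
        tell(0) @ H0 ⇒ log+=0
        H0 returns (4, (0))
        H1 returns [(4, (0))]
      branch[1] choose=1:
        tell(0) @ H0 ⇒ log+=0
        H0 returns (4, (0))
        H1 returns [(4, (0))]
  branch[1] choose=1:
    choose[1, 1] @ H1
      branch[0] choose=1:
        tell(0) @ H0 ⇒ log+=0
        H0 returns (1, (0))
        H1 returns [(1, (0))]
      branch[1] choose=1:
        tell(0) @ H0 ⇒ log+=0
        H0 returns (1, (0))
        H1 returns [(1, (0))]
= [(4, (0)), (4, (0)), (1, (0)), (1, (0))]

Answer: 4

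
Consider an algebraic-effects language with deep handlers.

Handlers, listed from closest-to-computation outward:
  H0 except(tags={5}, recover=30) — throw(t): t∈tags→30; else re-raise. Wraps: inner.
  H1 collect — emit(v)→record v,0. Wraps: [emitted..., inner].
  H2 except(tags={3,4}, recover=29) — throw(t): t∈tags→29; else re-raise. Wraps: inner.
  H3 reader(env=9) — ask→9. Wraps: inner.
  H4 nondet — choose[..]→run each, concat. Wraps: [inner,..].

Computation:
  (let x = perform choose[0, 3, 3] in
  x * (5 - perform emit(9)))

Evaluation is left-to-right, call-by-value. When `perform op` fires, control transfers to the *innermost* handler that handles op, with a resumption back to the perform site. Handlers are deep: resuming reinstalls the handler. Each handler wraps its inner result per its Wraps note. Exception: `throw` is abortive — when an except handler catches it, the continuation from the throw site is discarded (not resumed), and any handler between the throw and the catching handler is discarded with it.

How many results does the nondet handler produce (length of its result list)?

Answer: 3

Working:
choose[0, 3, 3] @ H4
  branch[0] choose=0:
    emit(9) @ H1 ⇒ out+=9
    H0 returns 0
    H1 returns [9, 0]
    H2 returns [9, 0]
    H3 returns [9, 0]
    H4 returns [[9, 0]]
  branch[1] choose=3:
    emit(9) @ H1 ⇒ out+=9
    H0 returns 15
    H1 returns [9, 15]
    H2 returns [9, 15]
    H3 returns [9, 15]
    H4 returns [[9, 15]]
  branch[2] choose=3:
    emit(9) @ H1 ⇒ out+=9
    H0 returns 15
    H1 returns [9, 15]
    H2 returns [9, 15]
    H3 returns [9, 15]
    H4 returns [[9, 15]]
= [[9, 0], [9, 15], [9, 15]]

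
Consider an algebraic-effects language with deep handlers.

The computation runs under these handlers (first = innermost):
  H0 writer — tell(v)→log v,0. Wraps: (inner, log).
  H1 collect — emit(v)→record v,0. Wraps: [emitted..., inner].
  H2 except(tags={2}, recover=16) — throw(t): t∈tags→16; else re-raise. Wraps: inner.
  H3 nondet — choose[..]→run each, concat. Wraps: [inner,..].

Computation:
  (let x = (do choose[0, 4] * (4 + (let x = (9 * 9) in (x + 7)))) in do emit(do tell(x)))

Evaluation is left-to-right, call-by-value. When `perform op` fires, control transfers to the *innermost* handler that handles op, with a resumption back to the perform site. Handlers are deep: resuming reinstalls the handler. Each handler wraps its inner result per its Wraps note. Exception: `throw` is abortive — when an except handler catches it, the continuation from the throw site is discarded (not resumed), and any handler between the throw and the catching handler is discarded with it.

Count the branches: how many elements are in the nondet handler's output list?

Answer: 2

Step-by-step:
choose[0, 4] @ H3
  branch[0] choose=0:
    tell(0) @ H0 ⇒ log+=0
    emit(0) @ H1 ⇒ out+=0
    H0 returns (0, (0))
    H1 returns [0, (0, (0))]
    H2 returns [0, (0, (0))]
    H3 returns [[0, (0, (0))]]
  branch[1] choose=4:
    tell(368) @ H0 ⇒ log+=368
    emit(0) @ H1 ⇒ out+=0
    H0 returns (0, (368))
    H1 returns [0, (0, (368))]
    H2 returns [0, (0, (368))]
    H3 returns [[0, (0, (368))]]
= [[0, (0, (0))], [0, (0, (368))]]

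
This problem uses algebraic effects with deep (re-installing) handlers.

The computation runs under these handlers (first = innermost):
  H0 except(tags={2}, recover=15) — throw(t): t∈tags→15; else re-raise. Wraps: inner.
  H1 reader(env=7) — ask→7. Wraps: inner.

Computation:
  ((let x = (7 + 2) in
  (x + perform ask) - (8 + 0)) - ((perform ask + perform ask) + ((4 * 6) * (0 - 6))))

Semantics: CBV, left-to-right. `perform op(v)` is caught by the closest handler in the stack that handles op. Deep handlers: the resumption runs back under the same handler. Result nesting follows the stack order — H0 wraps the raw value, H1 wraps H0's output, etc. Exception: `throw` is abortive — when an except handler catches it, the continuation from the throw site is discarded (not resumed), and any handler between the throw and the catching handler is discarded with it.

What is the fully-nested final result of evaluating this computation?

Step-by-step:
ask @ H1 ⇒ 7
ask @ H1 ⇒ 7
ask @ H1 ⇒ 7
H0 returns 138
H1 returns 138
= 138

Answer: 138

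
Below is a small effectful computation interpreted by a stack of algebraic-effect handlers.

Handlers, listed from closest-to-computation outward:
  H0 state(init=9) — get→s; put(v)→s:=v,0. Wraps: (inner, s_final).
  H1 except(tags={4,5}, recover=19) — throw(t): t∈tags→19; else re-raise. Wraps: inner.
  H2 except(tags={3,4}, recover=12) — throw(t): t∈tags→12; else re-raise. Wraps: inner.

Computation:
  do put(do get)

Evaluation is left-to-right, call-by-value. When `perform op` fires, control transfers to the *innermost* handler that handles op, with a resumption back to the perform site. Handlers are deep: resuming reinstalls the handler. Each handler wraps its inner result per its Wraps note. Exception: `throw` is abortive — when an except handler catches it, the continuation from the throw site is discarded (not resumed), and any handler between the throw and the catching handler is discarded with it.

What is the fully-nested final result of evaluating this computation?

Answer: (0, 9)

Evaluation trace:
get @ H0 ⇒ 9
put(9) @ H0 ⇒ s:=9
H0 returns (0, 9)
H1 returns (0, 9)
H2 returns (0, 9)
= (0, 9)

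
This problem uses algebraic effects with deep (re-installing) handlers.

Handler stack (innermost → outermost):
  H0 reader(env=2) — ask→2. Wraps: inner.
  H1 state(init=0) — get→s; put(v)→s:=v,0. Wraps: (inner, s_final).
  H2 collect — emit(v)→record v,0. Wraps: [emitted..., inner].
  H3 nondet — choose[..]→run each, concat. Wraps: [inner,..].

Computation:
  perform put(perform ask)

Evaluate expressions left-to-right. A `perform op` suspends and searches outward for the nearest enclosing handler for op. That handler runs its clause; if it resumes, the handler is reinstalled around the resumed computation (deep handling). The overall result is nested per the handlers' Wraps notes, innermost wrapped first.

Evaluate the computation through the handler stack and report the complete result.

Step-by-step:
ask @ H0 ⇒ 2
put(2) @ H1 ⇒ s:=2
H0 returns 0
H1 returns (0, 2)
H2 returns [(0, 2)]
H3 returns [[(0, 2)]]
= [[(0, 2)]]

Answer: [[(0, 2)]]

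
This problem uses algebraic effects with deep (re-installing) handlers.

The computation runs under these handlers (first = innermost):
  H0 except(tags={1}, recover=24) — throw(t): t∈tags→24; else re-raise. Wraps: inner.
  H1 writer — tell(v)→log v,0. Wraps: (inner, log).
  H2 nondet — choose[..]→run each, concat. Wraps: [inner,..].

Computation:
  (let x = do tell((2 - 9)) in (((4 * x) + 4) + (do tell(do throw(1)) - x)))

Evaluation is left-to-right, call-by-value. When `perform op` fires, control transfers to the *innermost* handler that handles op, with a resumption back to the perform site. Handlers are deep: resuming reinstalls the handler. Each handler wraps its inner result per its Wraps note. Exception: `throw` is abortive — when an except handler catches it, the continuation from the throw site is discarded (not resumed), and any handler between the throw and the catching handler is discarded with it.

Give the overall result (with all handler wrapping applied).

Answer: [(24, (-7))]

Working:
tell(-7) @ H1 ⇒ log+=-7
throw(1) @ H0 caught ⇒ 24
H1 returns (24, (-7))
H2 returns [(24, (-7))]
= [(24, (-7))]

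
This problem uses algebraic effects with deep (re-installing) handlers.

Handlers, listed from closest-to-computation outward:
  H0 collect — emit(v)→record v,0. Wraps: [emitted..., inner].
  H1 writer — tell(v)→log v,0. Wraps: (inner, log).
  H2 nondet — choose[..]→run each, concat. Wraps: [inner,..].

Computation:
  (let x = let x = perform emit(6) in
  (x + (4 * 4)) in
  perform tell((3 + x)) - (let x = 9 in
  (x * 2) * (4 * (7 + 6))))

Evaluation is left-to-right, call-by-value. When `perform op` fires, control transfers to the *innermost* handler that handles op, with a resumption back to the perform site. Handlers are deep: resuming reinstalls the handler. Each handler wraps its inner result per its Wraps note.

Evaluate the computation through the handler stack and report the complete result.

Working:
emit(6) @ H0 ⇒ out+=6
tell(19) @ H1 ⇒ log+=19
H0 returns [6, -936]
H1 returns ([6, -936], (19))
H2 returns [([6, -936], (19))]
= [([6, -936], (19))]

Answer: [([6, -936], (19))]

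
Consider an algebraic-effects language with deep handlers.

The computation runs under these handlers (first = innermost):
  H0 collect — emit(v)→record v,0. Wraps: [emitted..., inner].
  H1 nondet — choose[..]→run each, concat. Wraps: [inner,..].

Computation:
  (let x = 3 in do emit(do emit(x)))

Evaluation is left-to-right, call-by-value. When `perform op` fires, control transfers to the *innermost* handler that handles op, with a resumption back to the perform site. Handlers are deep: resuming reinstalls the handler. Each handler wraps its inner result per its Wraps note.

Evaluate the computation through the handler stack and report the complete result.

Working:
emit(3) @ H0 ⇒ out+=3
emit(0) @ H0 ⇒ out+=0
H0 returns [3, 0, 0]
H1 returns [[3, 0, 0]]
= [[3, 0, 0]]

Answer: [[3, 0, 0]]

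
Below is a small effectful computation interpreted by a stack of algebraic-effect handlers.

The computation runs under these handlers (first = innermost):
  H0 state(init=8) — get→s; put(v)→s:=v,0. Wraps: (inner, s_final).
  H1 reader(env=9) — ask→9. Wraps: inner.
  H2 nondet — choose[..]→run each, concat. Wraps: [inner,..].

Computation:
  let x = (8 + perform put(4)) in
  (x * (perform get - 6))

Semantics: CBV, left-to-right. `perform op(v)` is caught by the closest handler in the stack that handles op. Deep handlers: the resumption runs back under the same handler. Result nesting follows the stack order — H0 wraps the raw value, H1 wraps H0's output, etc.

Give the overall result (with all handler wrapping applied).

Evaluation trace:
put(4) @ H0 ⇒ s:=4
get @ H0 ⇒ 4
H0 returns (-16, 4)
H1 returns (-16, 4)
H2 returns [(-16, 4)]
= [(-16, 4)]

Answer: [(-16, 4)]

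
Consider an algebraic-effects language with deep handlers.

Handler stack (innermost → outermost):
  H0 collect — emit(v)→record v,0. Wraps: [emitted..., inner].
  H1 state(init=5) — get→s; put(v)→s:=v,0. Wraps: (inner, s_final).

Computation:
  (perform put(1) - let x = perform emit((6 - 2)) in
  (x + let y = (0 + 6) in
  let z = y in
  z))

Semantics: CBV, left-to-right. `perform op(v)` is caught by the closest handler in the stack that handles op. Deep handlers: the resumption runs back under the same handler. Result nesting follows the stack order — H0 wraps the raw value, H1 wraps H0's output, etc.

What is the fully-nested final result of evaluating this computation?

Answer: ([4, -6], 1)

Step-by-step:
put(1) @ H1 ⇒ s:=1
emit(4) @ H0 ⇒ out+=4
H0 returns [4, -6]
H1 returns ([4, -6], 1)
= ([4, -6], 1)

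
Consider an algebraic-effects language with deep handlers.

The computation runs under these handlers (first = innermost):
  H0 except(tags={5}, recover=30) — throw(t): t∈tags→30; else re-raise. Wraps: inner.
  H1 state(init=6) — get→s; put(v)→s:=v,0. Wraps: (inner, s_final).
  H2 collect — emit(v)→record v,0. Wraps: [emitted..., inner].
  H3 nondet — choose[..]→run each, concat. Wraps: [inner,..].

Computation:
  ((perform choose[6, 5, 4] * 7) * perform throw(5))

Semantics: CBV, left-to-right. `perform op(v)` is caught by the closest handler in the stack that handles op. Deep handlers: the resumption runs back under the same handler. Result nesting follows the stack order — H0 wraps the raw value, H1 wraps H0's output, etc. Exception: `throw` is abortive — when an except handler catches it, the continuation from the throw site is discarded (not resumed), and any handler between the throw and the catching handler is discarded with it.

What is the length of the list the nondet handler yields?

Answer: 3

Step-by-step:
choose[6, 5, 4] @ H3
  branch[0] choose=6:
    throw(5) @ H0 caught ⇒ 30
    H1 returns (30, 6)
    H2 returns [(30, 6)]
    H3 returns [[(30, 6)]]
  branch[1] choose=5:
    throw(5) @ H0 caught ⇒ 30
    H1 returns (30, 6)
    H2 returns [(30, 6)]
    H3 returns [[(30, 6)]]
  branch[2] choose=4:
    throw(5) @ H0 caught ⇒ 30
    H1 returns (30, 6)
    H2 returns [(30, 6)]
    H3 returns [[(30, 6)]]
= [[(30, 6)], [(30, 6)], [(30, 6)]]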